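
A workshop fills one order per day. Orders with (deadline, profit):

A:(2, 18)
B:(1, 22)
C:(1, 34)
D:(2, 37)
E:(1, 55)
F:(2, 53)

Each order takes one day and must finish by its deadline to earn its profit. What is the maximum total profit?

By profit: E(d1,55), F(d2,53), D(d2,37), C(d1,34), B(d1,22), A(d2,18)
E→slot 1; F→slot 2; D skipped; C skipped; B skipped; A skipped.
Profit = 55 + 53 = 108

108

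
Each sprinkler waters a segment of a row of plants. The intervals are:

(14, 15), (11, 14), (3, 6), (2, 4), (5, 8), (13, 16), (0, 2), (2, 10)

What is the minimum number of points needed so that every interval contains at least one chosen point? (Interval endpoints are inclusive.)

Sort by right endpoint; whenever an interval is uncovered, place a point at its right end.
By right end: [0,2]  [2,4]  [3,6]  [5,8]  [2,10]  [11,14]  [14,15]  [13,16]
[0,2] uncovered → point at 2; [3,6] uncovered → point at 6; [11,14] uncovered → point at 14.
Points: 2, 6, 14 (3 total).

3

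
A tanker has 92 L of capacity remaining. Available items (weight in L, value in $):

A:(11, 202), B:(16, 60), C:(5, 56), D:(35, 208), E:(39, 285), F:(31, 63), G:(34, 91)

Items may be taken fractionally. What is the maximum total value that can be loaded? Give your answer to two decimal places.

758.50

Ratios (sorted): A 18.36, C 11.20, E 7.31, D 5.94, B 3.75, G 2.68, F 2.03
take A (11 @ 202); take C (5 @ 56); take E (39 @ 285); take D (35 @ 208); take 2/16 of B → 7.50. Capacity used 92/92.
Total value = 758.50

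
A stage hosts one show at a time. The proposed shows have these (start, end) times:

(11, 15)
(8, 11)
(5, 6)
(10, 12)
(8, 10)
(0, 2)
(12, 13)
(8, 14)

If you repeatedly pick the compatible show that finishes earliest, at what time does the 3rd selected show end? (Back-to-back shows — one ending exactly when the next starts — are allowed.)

10

By end time: (0,2), (5,6), (8,10), (8,11), (10,12), (12,13), (8,14), (11,15).
Pick (0,2); next start ≥ 2 → (5,6); next start ≥ 6 → (8,10); next start ≥ 10 → (10,12); next start ≥ 12 → (12,13).
Selected: (0,2) (5,6) (8,10) (10,12) (12,13)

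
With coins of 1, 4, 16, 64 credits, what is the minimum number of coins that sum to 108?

Greedy: take as many of the largest coin as possible, then repeat with the remainder.
108 = 1×64 + 2×16 + 3×4
Total coins = 1 + 2 + 3 = 6

6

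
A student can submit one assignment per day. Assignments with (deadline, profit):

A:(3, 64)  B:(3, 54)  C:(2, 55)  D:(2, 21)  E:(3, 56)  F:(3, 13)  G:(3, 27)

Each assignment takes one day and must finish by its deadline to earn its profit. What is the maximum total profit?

175

Profit order: A=64 E=56 C=55 B=54 G=27 D=21 F=13
Assign: A→slot 3, E→slot 2, C→slot 1, B skipped, G skipped, D skipped, F skipped.
Slots: [1:C] [2:E] [3:A]
Profit = 55 + 56 + 64 = 175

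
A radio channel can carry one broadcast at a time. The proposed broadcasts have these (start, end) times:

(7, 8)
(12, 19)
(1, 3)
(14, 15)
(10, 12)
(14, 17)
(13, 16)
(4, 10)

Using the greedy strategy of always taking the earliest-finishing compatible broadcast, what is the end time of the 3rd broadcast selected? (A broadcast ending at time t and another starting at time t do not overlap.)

Sorted by end: (1,3)  (7,8)  (4,10)  (10,12)  (14,15)  (13,16)  (14,17)  (12,19)
take (1,3); take (7,8); take (10,12); take (14,15); skip (13,16).
Selected: (1,3) (7,8) (10,12) (14,15)

12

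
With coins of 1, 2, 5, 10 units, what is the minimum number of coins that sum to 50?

5

Greedy: take as many of the largest coin as possible, then repeat with the remainder.
50 = 5×10
Total coins = 5 = 5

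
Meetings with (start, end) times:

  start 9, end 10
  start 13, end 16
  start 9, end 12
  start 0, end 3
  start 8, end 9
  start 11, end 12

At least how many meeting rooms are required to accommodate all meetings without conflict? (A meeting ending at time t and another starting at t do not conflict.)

Events (time:±→running): 0:+→1 3:-→0 8:+→1 9:-→0 9:+→1 9:+→2 … peak 2.

2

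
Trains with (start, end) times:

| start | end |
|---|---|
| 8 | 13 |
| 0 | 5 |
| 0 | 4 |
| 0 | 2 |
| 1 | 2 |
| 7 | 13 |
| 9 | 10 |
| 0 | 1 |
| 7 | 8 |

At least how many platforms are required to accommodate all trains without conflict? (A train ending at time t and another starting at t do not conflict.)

The answer is the maximum number of intervals overlapping at any instant.
Events (time:±→running): 0:+→1 0:+→2 0:+→3 0:+→4 … peak 4.

4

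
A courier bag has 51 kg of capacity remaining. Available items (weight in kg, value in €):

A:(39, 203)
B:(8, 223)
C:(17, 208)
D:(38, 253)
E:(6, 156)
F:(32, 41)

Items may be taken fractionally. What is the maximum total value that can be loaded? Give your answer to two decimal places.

Sort by value per unit weight and fill in that order.
Ratios (sorted): B 27.88, E 26.00, C 12.24, D 6.66, A 5.21, F 1.28
take B (8 @ 223); take E (6 @ 156); take C (17 @ 208); take 20/38 of D → 133.16. Capacity used 51/51.
Total value = 720.16

720.16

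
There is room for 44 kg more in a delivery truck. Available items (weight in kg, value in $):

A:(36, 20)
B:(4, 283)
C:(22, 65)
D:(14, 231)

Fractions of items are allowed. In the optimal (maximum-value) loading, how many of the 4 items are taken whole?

3

Ratios (sorted): B 70.75, D 16.50, C 2.95, A 0.56
take B (4 @ 283); take D (14 @ 231); take C (22 @ 65); take 4/36 of A → 2.22. Capacity used 44/44.
3 item(s) taken whole; one partial (take 4/36 of A).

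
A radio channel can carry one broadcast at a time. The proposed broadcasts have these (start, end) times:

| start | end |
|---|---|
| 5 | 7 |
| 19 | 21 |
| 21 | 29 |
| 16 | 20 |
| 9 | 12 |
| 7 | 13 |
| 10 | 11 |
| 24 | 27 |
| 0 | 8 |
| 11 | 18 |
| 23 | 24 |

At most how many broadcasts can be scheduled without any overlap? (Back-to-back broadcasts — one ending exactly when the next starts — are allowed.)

6

Sort by end time and greedily take each interval whose start is ≥ the last chosen end.
By end time: (5,7), (0,8), (10,11), (9,12), (7,13), (11,18), (16,20), (19,21), (23,24), (24,27), (21,29).
Pick (5,7); next start ≥ 7 → (10,11); next start ≥ 11 → (11,18); next start ≥ 18 → (19,21); next start ≥ 21 → (23,24); next start ≥ 24 → (24,27).
Selected 6 broadcasts.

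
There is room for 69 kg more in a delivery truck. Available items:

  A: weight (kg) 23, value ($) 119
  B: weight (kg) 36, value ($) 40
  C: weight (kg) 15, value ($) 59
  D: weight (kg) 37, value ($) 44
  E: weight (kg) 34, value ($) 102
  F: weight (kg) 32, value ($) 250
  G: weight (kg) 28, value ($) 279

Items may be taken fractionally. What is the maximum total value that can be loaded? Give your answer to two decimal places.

575.57

Ratios (sorted): G 9.96, F 7.81, A 5.17, C 3.93, E 3.00, D 1.19, B 1.11
take G (28 @ 279); take F (32 @ 250); take 9/23 of A → 46.57. Capacity used 69/69.
Total value = 575.57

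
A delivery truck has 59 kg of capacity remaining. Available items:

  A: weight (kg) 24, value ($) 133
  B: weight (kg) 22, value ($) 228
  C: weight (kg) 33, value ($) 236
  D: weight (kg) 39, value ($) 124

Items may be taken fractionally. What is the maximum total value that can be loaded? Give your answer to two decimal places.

486.17

Greedy by value/weight ratio, highest first.
Order: B (228/22=10.36) > C (236/33=7.15) > A (133/24=5.54) > D (124/39=3.18)
Fill: take B (22 @ 228) → take C (33 @ 236) → take 4/24 of A → 22.17; 59/59 used.
Total value = 486.17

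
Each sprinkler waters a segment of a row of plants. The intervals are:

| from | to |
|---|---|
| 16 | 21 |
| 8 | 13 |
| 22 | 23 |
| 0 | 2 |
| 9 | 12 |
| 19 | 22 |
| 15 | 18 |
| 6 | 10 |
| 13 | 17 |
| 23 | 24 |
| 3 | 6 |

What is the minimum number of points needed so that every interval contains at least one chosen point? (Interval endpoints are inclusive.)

6

Sort by right endpoint; whenever an interval is uncovered, place a point at its right end.
By right end: [0,2]  [3,6]  [6,10]  [9,12]  [8,13]  [13,17]  [15,18]  [16,21]  [19,22]  [22,23]  [23,24]
[0,2] uncovered → point at 2; [3,6] uncovered → point at 6; [9,12] uncovered → point at 12; [13,17] uncovered → point at 17; [19,22] uncovered → point at 22; [23,24] uncovered → point at 24.
Points: 2, 6, 12, 17, 22, 24 (6 total).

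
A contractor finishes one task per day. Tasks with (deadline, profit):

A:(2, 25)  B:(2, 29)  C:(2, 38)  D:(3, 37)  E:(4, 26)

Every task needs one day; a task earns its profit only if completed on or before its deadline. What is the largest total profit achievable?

Take jobs in profit order; each goes to the latest open slot no later than its deadline.
By profit: C(d2,38), D(d3,37), B(d2,29), E(d4,26), A(d2,25)
C→slot 2; D→slot 3; B→slot 1; E→slot 4; A skipped.
Profit = 29 + 38 + 37 + 26 = 130

130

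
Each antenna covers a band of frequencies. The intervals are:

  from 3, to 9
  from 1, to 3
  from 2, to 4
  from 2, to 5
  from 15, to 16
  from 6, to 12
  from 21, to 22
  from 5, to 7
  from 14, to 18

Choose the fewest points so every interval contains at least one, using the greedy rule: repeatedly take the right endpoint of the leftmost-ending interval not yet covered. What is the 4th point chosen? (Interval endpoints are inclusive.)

By right end: [1,3]  [2,4]  [2,5]  [5,7]  [3,9]  [6,12]  [15,16]  [14,18]  [21,22]
[1,3] uncovered → point at 3; [5,7] uncovered → point at 7; [15,16] uncovered → point at 16; [21,22] uncovered → point at 22.
Points: 3, 7, 16, 22 (4 total).

22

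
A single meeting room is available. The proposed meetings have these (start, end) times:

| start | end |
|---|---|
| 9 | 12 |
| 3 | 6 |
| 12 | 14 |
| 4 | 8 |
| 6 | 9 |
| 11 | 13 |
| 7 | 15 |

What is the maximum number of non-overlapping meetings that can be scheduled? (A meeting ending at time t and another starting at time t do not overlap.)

4

By end time: (3,6), (4,8), (6,9), (9,12), (11,13), (12,14), (7,15).
Pick (3,6); next start ≥ 6 → (6,9); next start ≥ 9 → (9,12); next start ≥ 12 → (12,14).
Selected 4 meetings.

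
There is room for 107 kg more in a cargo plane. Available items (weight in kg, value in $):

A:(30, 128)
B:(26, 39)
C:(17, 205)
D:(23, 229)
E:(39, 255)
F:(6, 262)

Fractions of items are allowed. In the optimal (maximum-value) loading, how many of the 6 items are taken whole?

Greedy by value/weight ratio, highest first.
Ratios (sorted): F 43.67, C 12.06, D 9.96, E 6.54, A 4.27, B 1.50
take F (6 @ 262); take C (17 @ 205); take D (23 @ 229); take E (39 @ 255); take 22/30 of A → 93.87. Capacity used 107/107.
4 item(s) taken whole; one partial (take 22/30 of A).

4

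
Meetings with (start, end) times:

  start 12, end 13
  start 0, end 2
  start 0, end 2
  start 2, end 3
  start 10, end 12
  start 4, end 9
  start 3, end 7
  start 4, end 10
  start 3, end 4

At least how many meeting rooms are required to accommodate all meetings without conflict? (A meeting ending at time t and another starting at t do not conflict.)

Events (time:±→running): 0:+→1 0:+→2 2:-→1 2:-→0 2:+→1 3:-→0 3:+→1 3:+→2 4:-→1 4:+→2 4:+→3 … peak 3.

3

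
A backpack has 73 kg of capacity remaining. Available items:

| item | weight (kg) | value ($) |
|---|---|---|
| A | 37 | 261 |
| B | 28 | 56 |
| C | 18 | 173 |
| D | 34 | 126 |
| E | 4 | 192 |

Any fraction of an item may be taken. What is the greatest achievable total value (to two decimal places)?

677.88

Ratios (sorted): E 48.00, C 9.61, A 7.05, D 3.71, B 2.00
take E (4 @ 192); take C (18 @ 173); take A (37 @ 261); take 14/34 of D → 51.88. Capacity used 73/73.
Total value = 677.88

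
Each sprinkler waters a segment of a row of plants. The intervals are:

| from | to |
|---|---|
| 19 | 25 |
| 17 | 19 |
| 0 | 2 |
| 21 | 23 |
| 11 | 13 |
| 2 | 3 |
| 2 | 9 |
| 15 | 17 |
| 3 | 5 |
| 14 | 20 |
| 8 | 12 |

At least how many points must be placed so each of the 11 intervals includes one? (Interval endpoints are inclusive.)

5

Process intervals by earliest right end; each time one isn't hit yet, stab at its right endpoint.
Sorted: [0,2] [2,3] [3,5] [2,9] [8,12] [11,13] [15,17] [17,19] [14,20] [21,23] [19,25]
{[0,2],[2,3]} hit by 2; {[3,5],[2,9]} hit by 5; {[8,12],[11,13]} hit by 12; {[15,17],[17,19],[14,20]} hit by 17; {[21,23],[19,25]} hit by 23.
Points: 2, 5, 12, 17, 23 (5 total).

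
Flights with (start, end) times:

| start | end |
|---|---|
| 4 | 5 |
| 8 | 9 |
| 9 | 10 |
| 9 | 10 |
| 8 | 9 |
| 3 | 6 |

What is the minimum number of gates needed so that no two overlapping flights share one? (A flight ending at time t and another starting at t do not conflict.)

2

starts: [3, 4, 8, 8, 9, 9]
ends:   [5, 6, 9, 9, 10, 10]
s3→1 s4→2  — peak 2.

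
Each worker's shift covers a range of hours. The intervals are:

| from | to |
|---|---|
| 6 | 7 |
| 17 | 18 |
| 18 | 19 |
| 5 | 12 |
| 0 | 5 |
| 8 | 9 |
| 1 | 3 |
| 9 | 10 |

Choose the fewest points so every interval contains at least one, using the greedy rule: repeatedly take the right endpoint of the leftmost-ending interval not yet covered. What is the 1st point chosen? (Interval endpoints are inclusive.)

Process intervals by earliest right end; each time one isn't hit yet, stab at its right endpoint.
Sorted: [1,3] [0,5] [6,7] [8,9] [9,10] [5,12] [17,18] [18,19]
{[1,3],[0,5]} hit by 3; {[6,7]} hit by 7; {[8,9],[9,10],[5,12]} hit by 9; {[17,18],[18,19]} hit by 18.
Points: 3, 7, 9, 18 (4 total).

3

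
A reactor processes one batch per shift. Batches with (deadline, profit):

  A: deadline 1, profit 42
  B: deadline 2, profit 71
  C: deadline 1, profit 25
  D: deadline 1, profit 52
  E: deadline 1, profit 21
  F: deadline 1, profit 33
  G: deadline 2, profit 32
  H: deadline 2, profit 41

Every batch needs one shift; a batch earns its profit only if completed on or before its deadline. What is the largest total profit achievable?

By profit: B(d2,71), D(d1,52), A(d1,42), H(d2,41), F(d1,33), G(d2,32), C(d1,25), E(d1,21)
B→slot 2; D→slot 1; A skipped; H skipped; F skipped; G skipped; C skipped; E skipped.
Profit = 52 + 71 = 123

123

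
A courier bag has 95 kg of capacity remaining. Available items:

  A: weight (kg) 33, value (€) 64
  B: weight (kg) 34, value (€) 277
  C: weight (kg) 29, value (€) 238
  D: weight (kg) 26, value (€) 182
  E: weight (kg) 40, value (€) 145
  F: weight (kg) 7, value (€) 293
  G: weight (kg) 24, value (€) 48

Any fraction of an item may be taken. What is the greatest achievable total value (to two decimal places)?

Sort by value per unit weight and fill in that order.
Order: F (293/7=41.86) > C (238/29=8.21) > B (277/34=8.15) > D (182/26=7.00) > E (145/40=3.62) > G (48/24=2.00) > A (64/33=1.94)
Fill: take F (7 @ 293) → take C (29 @ 238) → take B (34 @ 277) → take 25/26 of D → 175.00; 95/95 used.
Total value = 983.00

983.00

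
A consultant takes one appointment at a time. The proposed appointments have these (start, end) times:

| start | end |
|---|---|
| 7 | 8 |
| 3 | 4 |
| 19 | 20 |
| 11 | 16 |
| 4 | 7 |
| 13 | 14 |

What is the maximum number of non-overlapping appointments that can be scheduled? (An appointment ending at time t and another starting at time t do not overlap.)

5

Sort by end time and greedily take each interval whose start is ≥ the last chosen end.
Sorted by end: (3,4)  (4,7)  (7,8)  (13,14)  (11,16)  (19,20)
take (3,4); take (4,7); take (7,8); take (13,14); take (19,20).
Selected 5 appointments.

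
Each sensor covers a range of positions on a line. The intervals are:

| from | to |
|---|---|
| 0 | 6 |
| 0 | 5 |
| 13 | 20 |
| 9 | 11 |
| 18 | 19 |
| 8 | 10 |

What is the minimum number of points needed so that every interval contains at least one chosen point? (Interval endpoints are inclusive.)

3

Sort by right endpoint; whenever an interval is uncovered, place a point at its right end.
By right end: [0,5]  [0,6]  [8,10]  [9,11]  [18,19]  [13,20]
[0,5] uncovered → point at 5; [8,10] uncovered → point at 10; [18,19] uncovered → point at 19.
Points: 5, 10, 19 (3 total).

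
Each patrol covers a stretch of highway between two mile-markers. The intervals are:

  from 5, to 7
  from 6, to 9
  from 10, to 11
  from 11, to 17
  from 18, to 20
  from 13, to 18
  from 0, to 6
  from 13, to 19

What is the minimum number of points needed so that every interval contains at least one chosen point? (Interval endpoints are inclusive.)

Sort by right endpoint; whenever an interval is uncovered, place a point at its right end.
By right end: [0,6]  [5,7]  [6,9]  [10,11]  [11,17]  [13,18]  [13,19]  [18,20]
[0,6] uncovered → point at 6; [10,11] uncovered → point at 11; [13,18] uncovered → point at 18.
Points: 6, 11, 18 (3 total).

3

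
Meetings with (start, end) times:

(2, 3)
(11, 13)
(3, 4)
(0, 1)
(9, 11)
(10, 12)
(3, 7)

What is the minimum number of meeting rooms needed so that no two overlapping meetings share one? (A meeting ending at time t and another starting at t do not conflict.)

2

The answer is the maximum number of intervals overlapping at any instant.
Events (time:±→running): 0:+→1 1:-→0 2:+→1 3:-→0 3:+→1 3:+→2 … peak 2.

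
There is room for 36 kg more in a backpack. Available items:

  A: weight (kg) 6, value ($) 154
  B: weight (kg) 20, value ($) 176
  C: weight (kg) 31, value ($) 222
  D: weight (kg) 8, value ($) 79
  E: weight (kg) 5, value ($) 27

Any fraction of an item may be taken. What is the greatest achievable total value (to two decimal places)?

Greedy by value/weight ratio, highest first.
Ratios (sorted): A 25.67, D 9.88, B 8.80, C 7.16, E 5.40
take A (6 @ 154); take D (8 @ 79); take B (20 @ 176); take 2/31 of C → 14.32. Capacity used 36/36.
Total value = 423.32

423.32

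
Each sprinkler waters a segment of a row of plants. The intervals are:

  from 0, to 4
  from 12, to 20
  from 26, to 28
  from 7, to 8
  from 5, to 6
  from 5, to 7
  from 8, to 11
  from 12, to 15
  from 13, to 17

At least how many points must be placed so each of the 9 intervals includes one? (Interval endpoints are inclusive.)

5

Process intervals by earliest right end; each time one isn't hit yet, stab at its right endpoint.
By right end: [0,4]  [5,6]  [5,7]  [7,8]  [8,11]  [12,15]  [13,17]  [12,20]  [26,28]
[0,4] uncovered → point at 4; [5,6] uncovered → point at 6; [7,8] uncovered → point at 8; [12,15] uncovered → point at 15; [26,28] uncovered → point at 28.
Points: 4, 6, 8, 15, 28 (5 total).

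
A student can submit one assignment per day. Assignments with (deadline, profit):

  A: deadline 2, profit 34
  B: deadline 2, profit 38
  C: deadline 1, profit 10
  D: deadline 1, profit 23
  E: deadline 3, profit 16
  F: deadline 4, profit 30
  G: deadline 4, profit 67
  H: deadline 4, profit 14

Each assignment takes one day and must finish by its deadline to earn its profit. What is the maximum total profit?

169

Sort by profit descending; place each in the latest free slot ≤ its deadline.
By profit: G(d4,67), B(d2,38), A(d2,34), F(d4,30), D(d1,23), E(d3,16), H(d4,14), C(d1,10)
G→slot 4; B→slot 2; A→slot 1; F→slot 3; D skipped; E skipped; H skipped; C skipped.
Profit = 34 + 38 + 30 + 67 = 169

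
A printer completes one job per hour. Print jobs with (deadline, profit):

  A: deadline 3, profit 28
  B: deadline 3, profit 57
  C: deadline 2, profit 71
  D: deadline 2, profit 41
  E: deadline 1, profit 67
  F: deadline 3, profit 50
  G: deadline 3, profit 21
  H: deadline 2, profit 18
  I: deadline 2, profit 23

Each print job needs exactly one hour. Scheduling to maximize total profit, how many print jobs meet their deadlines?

3

Sort by profit descending; place each in the latest free slot ≤ its deadline.
By profit: C(d2,71), E(d1,67), B(d3,57), F(d3,50), D(d2,41), A(d3,28), I(d2,23), G(d3,21), H(d2,18)
C→slot 2; E→slot 1; B→slot 3; F skipped; D skipped; A skipped; I skipped; G skipped; H skipped.
3 of 9 scheduled.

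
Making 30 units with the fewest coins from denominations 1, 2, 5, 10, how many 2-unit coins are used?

30 − 3×10→0
Count of 2: 0

0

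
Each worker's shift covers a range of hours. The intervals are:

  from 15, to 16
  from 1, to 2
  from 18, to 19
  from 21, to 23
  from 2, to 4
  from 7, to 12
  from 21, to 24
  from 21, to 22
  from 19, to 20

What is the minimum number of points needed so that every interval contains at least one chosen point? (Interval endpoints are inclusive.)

Process intervals by earliest right end; each time one isn't hit yet, stab at its right endpoint.
Sorted: [1,2] [2,4] [7,12] [15,16] [18,19] [19,20] [21,22] [21,23] [21,24]
{[1,2],[2,4]} hit by 2; {[7,12]} hit by 12; {[15,16]} hit by 16; {[18,19],[19,20]} hit by 19; {[21,22],[21,23],[21,24]} hit by 22.
Points: 2, 12, 16, 19, 22 (5 total).

5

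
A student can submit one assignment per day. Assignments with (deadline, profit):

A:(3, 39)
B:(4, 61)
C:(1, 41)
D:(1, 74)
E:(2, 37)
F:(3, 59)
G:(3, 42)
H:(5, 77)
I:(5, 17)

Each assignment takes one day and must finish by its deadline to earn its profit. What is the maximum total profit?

313

By profit: H(d5,77), D(d1,74), B(d4,61), F(d3,59), G(d3,42), C(d1,41), A(d3,39), E(d2,37), I(d5,17)
H→slot 5; D→slot 1; B→slot 4; F→slot 3; G→slot 2; C skipped; A skipped; E skipped; I skipped.
Profit = 74 + 42 + 59 + 61 + 77 = 313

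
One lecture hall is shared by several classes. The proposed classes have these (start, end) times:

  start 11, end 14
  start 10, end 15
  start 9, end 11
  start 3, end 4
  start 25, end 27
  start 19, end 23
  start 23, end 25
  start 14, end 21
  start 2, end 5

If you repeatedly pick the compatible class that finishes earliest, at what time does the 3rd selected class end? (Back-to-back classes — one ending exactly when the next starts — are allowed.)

14

Sorted by end: (3,4)  (2,5)  (9,11)  (11,14)  (10,15)  (14,21)  (19,23)  (23,25)  (25,27)
take (3,4); skip (2,5); take (9,11); take (11,14); skip (10,15); take (14,21); take (23,25); take (25,27).
Selected: (3,4) (9,11) (11,14) (14,21) (23,25) (25,27)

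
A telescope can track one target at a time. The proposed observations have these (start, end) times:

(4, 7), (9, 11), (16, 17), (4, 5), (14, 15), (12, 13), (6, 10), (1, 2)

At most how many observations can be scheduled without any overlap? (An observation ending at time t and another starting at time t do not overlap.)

Greedy by earliest finish: after sorting by end time, pick each interval compatible with the last pick.
By end time: (1,2), (4,5), (4,7), (6,10), (9,11), (12,13), (14,15), (16,17).
Pick (1,2); next start ≥ 2 → (4,5); next start ≥ 5 → (6,10); next start ≥ 10 → (12,13); next start ≥ 13 → (14,15); next start ≥ 15 → (16,17).
Selected 6 observations.

6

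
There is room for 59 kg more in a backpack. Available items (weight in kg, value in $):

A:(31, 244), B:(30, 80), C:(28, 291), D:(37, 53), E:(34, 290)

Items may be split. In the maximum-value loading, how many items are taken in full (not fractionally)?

Greedy by value/weight ratio, highest first.
Order: C (291/28=10.39) > E (290/34=8.53) > A (244/31=7.87) > B (80/30=2.67) > D (53/37=1.43)
Fill: take C (28 @ 291) → take 31/34 of E → 264.41; 59/59 used.
1 item(s) taken whole; one partial (take 31/34 of E).

1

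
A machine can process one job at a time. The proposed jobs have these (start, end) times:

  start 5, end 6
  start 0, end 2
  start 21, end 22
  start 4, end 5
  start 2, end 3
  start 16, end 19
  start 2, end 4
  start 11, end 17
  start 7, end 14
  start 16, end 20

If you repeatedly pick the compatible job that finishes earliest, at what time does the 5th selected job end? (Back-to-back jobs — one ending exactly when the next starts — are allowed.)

14

By end time: (0,2), (2,3), (2,4), (4,5), (5,6), (7,14), (11,17), (16,19), (16,20), (21,22).
Pick (0,2); next start ≥ 2 → (2,3); next start ≥ 3 → (4,5); next start ≥ 5 → (5,6); next start ≥ 6 → (7,14); next start ≥ 14 → (16,19); next start ≥ 19 → (21,22).
Selected: (0,2) (2,3) (4,5) (5,6) (7,14) (16,19) (21,22)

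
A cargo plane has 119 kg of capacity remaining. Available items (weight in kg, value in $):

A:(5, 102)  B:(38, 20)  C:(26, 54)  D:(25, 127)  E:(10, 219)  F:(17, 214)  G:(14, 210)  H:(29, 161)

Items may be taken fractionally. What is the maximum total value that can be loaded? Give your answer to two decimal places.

1072.46

Ratios (sorted): E 21.90, A 20.40, G 15.00, F 12.59, H 5.55, D 5.08, C 2.08, B 0.53
take E (10 @ 219); take A (5 @ 102); take G (14 @ 210); take F (17 @ 214); take H (29 @ 161); take D (25 @ 127); take 19/26 of C → 39.46. Capacity used 119/119.
Total value = 1072.46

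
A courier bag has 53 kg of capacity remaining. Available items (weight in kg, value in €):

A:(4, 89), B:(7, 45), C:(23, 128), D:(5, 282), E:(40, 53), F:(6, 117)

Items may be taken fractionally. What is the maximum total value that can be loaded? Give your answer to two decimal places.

Sort by value per unit weight and fill in that order.
Ratios (sorted): D 56.40, A 22.25, F 19.50, B 6.43, C 5.57, E 1.32
take D (5 @ 282); take A (4 @ 89); take F (6 @ 117); take B (7 @ 45); take C (23 @ 128); take 8/40 of E → 10.60. Capacity used 53/53.
Total value = 671.60

671.60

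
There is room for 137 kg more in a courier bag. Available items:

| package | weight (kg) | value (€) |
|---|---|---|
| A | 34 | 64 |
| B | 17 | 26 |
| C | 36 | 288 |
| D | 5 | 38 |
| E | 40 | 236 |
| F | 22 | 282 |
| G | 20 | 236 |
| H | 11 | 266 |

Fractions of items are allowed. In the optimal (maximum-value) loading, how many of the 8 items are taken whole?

6

Greedy by value/weight ratio, highest first.
Order: H (266/11=24.18) > F (282/22=12.82) > G (236/20=11.80) > C (288/36=8.00) > D (38/5=7.60) > E (236/40=5.90) > A (64/34=1.88) > B (26/17=1.53)
Fill: take H (11 @ 266) → take F (22 @ 282) → take G (20 @ 236) → take C (36 @ 288) → take D (5 @ 38) → take E (40 @ 236) → take 3/34 of A → 5.65; 137/137 used.
6 item(s) taken whole; one partial (take 3/34 of A).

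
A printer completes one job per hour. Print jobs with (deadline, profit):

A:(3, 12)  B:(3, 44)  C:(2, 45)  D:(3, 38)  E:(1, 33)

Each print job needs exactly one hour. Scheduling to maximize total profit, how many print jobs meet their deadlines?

3

Sort by profit descending; place each in the latest free slot ≤ its deadline.
By profit: C(d2,45), B(d3,44), D(d3,38), E(d1,33), A(d3,12)
C→slot 2; B→slot 3; D→slot 1; E skipped; A skipped.
3 of 5 scheduled.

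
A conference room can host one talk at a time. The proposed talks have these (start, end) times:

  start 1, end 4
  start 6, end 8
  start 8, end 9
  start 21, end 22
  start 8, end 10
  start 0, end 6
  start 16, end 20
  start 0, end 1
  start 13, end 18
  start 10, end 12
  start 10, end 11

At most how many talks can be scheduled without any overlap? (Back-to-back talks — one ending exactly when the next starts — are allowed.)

Sort by end time and greedily take each interval whose start is ≥ the last chosen end.
By end time: (0,1), (1,4), (0,6), (6,8), (8,9), (8,10), (10,11), (10,12), (13,18), (16,20), (21,22).
Pick (0,1); next start ≥ 1 → (1,4); next start ≥ 4 → (6,8); next start ≥ 8 → (8,9); next start ≥ 9 → (10,11); next start ≥ 11 → (13,18); next start ≥ 18 → (21,22).
Selected 7 talks.

7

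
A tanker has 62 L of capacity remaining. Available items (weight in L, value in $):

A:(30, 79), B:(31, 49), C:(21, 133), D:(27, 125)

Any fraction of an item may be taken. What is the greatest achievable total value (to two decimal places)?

294.87

Greedy by value/weight ratio, highest first.
Ratios (sorted): C 6.33, D 4.63, A 2.63, B 1.58
take C (21 @ 133); take D (27 @ 125); take 14/30 of A → 36.87. Capacity used 62/62.
Total value = 294.87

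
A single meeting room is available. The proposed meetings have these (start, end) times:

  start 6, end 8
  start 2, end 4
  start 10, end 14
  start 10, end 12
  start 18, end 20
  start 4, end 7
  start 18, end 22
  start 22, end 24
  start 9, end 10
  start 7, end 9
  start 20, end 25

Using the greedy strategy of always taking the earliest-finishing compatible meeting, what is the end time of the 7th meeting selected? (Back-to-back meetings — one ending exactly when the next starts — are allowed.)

24

Greedy by earliest finish: after sorting by end time, pick each interval compatible with the last pick.
Sorted by end: (2,4)  (4,7)  (6,8)  (7,9)  (9,10)  (10,12)  (10,14)  (18,20)  (18,22)  (22,24)  (20,25)
take (2,4); take (4,7); take (7,9); take (9,10); take (10,12); skip (10,14); take (18,20); skip (18,22); take (22,24).
Selected: (2,4) (4,7) (7,9) (9,10) (10,12) (18,20) (22,24)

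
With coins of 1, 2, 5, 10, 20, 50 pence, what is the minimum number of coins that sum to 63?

4

63 = 1×50 + 1×10 + 1×2 + 1×1
Total coins = 1 + 1 + 1 + 1 = 4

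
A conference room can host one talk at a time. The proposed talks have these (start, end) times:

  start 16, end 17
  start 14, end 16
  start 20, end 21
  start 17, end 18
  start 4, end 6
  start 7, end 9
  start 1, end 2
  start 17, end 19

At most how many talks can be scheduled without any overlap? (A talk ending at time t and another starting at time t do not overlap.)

7

Order by finish time; keep every interval that doesn't clash with the previous kept one.
Sorted by end: (1,2)  (4,6)  (7,9)  (14,16)  (16,17)  (17,18)  (17,19)  (20,21)
take (1,2); take (4,6); take (7,9); take (14,16); take (16,17); take (17,18); take (20,21).
Selected 7 talks.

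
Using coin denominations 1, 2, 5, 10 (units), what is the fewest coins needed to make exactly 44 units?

6

Greedy: take as many of the largest coin as possible, then repeat with the remainder.
44 − 4×10→4 − 2×2→0
Total coins = 4 + 2 = 6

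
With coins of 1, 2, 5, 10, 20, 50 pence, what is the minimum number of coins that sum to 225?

6

225 − 4×50→25 − 1×20→5 − 1×5→0
Total coins = 4 + 1 + 1 = 6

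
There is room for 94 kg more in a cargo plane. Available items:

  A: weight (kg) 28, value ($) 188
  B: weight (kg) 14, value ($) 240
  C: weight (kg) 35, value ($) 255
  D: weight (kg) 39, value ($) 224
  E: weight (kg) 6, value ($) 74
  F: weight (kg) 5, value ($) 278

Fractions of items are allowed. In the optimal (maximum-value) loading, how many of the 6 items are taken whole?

5

Sort by value per unit weight and fill in that order.
Order: F (278/5=55.60) > B (240/14=17.14) > E (74/6=12.33) > C (255/35=7.29) > A (188/28=6.71) > D (224/39=5.74)
Fill: take F (5 @ 278) → take B (14 @ 240) → take E (6 @ 74) → take C (35 @ 255) → take A (28 @ 188) → take 6/39 of D → 34.46; 94/94 used.
5 item(s) taken whole; one partial (take 6/39 of D).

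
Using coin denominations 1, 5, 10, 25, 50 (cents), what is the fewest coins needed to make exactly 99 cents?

Greedy: take as many of the largest coin as possible, then repeat with the remainder.
99 = 1×50 + 1×25 + 2×10 + 4×1
Total coins = 1 + 1 + 2 + 4 = 8

8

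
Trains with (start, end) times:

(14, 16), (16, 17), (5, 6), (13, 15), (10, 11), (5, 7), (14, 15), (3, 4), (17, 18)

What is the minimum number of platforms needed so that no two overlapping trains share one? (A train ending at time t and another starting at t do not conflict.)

starts: [3, 5, 5, 10, 13, 14, 14, 16, 17]
ends:   [4, 6, 7, 11, 15, 15, 16, 17, 18]
s3→1 e4→0 s5→1 s5→2 e6→1 e7→0 s10→1 e11→0 s13→1 s14→2 s14→3  — peak 3.

3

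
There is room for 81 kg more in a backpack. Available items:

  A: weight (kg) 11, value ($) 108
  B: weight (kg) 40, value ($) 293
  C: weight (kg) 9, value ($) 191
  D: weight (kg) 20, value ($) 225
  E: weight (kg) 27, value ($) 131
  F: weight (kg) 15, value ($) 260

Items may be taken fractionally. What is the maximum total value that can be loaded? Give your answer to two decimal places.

974.45

Greedy by value/weight ratio, highest first.
Order: C (191/9=21.22) > F (260/15=17.33) > D (225/20=11.25) > A (108/11=9.82) > B (293/40=7.33) > E (131/27=4.85)
Fill: take C (9 @ 191) → take F (15 @ 260) → take D (20 @ 225) → take A (11 @ 108) → take 26/40 of B → 190.45; 81/81 used.
Total value = 974.45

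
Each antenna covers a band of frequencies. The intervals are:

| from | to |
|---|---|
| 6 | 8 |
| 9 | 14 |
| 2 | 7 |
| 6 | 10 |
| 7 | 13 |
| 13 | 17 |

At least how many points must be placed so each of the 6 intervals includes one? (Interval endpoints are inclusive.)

2

Process intervals by earliest right end; each time one isn't hit yet, stab at its right endpoint.
By right end: [2,7]  [6,8]  [6,10]  [7,13]  [9,14]  [13,17]
[2,7] uncovered → point at 7; [9,14] uncovered → point at 14.
Points: 7, 14 (2 total).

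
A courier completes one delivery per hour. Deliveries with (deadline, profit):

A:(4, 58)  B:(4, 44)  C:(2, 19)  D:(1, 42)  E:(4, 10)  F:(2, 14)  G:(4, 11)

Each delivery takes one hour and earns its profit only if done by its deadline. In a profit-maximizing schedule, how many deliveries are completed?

4

Take jobs in profit order; each goes to the latest open slot no later than its deadline.
Profit order: A=58 B=44 D=42 C=19 F=14 G=11 E=10
Assign: A→slot 4, B→slot 3, D→slot 1, C→slot 2, F skipped, G skipped, E skipped.
Slots: [1:D] [2:C] [3:B] [4:A]
4 of 7 scheduled.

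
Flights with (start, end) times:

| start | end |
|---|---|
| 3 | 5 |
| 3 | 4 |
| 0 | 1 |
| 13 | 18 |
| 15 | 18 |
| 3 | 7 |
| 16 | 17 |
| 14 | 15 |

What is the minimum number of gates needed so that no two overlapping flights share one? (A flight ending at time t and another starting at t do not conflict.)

Count concurrent intervals with a sweep; the peak is the room count.
starts: [0, 3, 3, 3, 13, 14, 15, 16]
ends:   [1, 4, 5, 7, 15, 17, 18, 18]
s0→1 e1→0 s3→1 s3→2 s3→3  — peak 3.

3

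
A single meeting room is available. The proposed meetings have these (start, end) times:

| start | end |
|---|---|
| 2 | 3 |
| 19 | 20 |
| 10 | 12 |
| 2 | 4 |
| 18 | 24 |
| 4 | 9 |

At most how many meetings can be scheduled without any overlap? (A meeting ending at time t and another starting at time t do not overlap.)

4

By end time: (2,3), (2,4), (4,9), (10,12), (19,20), (18,24).
Pick (2,3); next start ≥ 3 → (4,9); next start ≥ 9 → (10,12); next start ≥ 12 → (19,20).
Selected 4 meetings.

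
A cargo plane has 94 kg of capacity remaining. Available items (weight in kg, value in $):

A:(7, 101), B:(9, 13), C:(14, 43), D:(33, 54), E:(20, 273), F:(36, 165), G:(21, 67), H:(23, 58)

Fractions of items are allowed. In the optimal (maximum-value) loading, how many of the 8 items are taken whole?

Ratios (sorted): A 14.43, E 13.65, F 4.58, G 3.19, C 3.07, H 2.52, D 1.64, B 1.44
take A (7 @ 101); take E (20 @ 273); take F (36 @ 165); take G (21 @ 67); take 10/14 of C → 30.71. Capacity used 94/94.
4 item(s) taken whole; one partial (take 10/14 of C).

4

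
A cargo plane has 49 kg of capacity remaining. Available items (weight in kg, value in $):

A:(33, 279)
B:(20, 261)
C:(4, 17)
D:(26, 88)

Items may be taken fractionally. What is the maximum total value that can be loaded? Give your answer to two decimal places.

506.18

Ratios (sorted): B 13.05, A 8.45, C 4.25, D 3.38
take B (20 @ 261); take 29/33 of A → 245.18. Capacity used 49/49.
Total value = 506.18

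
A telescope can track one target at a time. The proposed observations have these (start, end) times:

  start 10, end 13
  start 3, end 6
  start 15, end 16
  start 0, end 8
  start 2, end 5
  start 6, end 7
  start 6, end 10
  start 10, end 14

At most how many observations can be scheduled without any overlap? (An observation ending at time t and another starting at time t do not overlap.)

4

By end time: (2,5), (3,6), (6,7), (0,8), (6,10), (10,13), (10,14), (15,16).
Pick (2,5); next start ≥ 5 → (6,7); next start ≥ 7 → (10,13); next start ≥ 13 → (15,16).
Selected 4 observations.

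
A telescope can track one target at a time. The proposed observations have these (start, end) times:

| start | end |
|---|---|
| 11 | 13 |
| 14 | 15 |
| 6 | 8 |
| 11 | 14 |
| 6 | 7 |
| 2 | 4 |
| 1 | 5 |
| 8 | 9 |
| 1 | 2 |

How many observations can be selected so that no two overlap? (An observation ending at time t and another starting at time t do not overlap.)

6

Sorted by end: (1,2)  (2,4)  (1,5)  (6,7)  (6,8)  (8,9)  (11,13)  (11,14)  (14,15)
take (1,2); take (2,4); skip (1,5); take (6,7); take (8,9); take (11,13); take (14,15).
Selected 6 observations.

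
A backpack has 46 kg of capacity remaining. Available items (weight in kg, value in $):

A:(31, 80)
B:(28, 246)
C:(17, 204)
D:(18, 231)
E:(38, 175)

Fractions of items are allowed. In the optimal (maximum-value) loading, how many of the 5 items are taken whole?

Sort by value per unit weight and fill in that order.
Order: D (231/18=12.83) > C (204/17=12.00) > B (246/28=8.79) > E (175/38=4.61) > A (80/31=2.58)
Fill: take D (18 @ 231) → take C (17 @ 204) → take 11/28 of B → 96.64; 46/46 used.
2 item(s) taken whole; one partial (take 11/28 of B).

2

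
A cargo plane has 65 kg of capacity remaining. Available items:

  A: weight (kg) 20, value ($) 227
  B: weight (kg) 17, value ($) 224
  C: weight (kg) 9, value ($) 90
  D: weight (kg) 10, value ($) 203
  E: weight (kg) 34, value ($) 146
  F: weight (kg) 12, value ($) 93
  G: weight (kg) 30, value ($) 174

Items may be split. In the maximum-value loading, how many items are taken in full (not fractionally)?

4

Sort by value per unit weight and fill in that order.
Order: D (203/10=20.30) > B (224/17=13.18) > A (227/20=11.35) > C (90/9=10.00) > F (93/12=7.75) > G (174/30=5.80) > E (146/34=4.29)
Fill: take D (10 @ 203) → take B (17 @ 224) → take A (20 @ 227) → take C (9 @ 90) → take 9/12 of F → 69.75; 65/65 used.
4 item(s) taken whole; one partial (take 9/12 of F).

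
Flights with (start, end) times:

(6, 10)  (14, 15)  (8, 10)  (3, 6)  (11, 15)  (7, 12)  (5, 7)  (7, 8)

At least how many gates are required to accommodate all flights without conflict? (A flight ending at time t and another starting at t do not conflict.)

starts: [3, 5, 6, 7, 7, 8, 11, 14]
ends:   [6, 7, 8, 10, 10, 12, 15, 15]
s3→1 s5→2 e6→1 s6→2 e7→1 s7→2 s7→3  — peak 3.

3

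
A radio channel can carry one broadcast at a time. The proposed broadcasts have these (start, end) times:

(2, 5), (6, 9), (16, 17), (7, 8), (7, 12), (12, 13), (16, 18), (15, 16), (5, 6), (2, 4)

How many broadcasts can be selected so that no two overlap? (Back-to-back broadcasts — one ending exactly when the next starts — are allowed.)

6

Sorted by end: (2,4)  (2,5)  (5,6)  (7,8)  (6,9)  (7,12)  (12,13)  (15,16)  (16,17)  (16,18)
take (2,4); take (5,6); take (7,8); skip (6,9); take (12,13); take (15,16); take (16,17).
Selected 6 broadcasts.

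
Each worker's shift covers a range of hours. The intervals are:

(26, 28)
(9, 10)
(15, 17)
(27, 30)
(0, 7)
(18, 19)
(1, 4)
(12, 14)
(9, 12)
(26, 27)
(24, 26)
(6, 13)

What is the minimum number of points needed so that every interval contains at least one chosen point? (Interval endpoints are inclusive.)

7

Process intervals by earliest right end; each time one isn't hit yet, stab at its right endpoint.
Sorted: [1,4] [0,7] [9,10] [9,12] [6,13] [12,14] [15,17] [18,19] [24,26] [26,27] [26,28] [27,30]
{[1,4],[0,7]} hit by 4; {[9,10],[9,12],[6,13]} hit by 10; {[12,14]} hit by 14; {[15,17]} hit by 17; {[18,19]} hit by 19; {[24,26],[26,27],[26,28]} hit by 26; {[27,30]} hit by 30.
Points: 4, 10, 14, 17, 19, 26, 30 (7 total).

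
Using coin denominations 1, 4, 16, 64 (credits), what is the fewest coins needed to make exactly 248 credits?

248 = 3×64 + 3×16 + 2×4
Total coins = 3 + 3 + 2 = 8

8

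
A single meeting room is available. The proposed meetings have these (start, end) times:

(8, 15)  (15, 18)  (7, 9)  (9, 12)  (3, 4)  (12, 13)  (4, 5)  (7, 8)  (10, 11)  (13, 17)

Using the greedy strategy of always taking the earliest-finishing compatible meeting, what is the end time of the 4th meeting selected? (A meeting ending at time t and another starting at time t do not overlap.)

By end time: (3,4), (4,5), (7,8), (7,9), (10,11), (9,12), (12,13), (8,15), (13,17), (15,18).
Pick (3,4); next start ≥ 4 → (4,5); next start ≥ 5 → (7,8); next start ≥ 8 → (10,11); next start ≥ 11 → (12,13); next start ≥ 13 → (13,17).
Selected: (3,4) (4,5) (7,8) (10,11) (12,13) (13,17)

11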